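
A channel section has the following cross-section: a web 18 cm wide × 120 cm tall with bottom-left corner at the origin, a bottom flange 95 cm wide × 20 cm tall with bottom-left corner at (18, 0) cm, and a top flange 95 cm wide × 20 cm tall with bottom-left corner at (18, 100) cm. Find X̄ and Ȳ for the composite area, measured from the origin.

Part | A | x̄ᵢ | ȳᵢ | A·x̄ᵢ | A·ȳᵢ
web | 2160.00 | 9.00 | 60.00 | 19440.00 | 129600.00
bottom flange | 1900.00 | 65.50 | 10.00 | 124450.00 | 19000.00
top flange | 1900.00 | 65.50 | 110.00 | 124450.00 | 209000.00
Σ | 5960.00 |  |  | 268340.00 | 357600.00
X̄ = 268340.00 / 5960.00 = 45.02 cm
Ȳ = 357600.00 / 5960.00 = 60.00 cm

X̄ = 45.02 cm, Ȳ = 60.00 cm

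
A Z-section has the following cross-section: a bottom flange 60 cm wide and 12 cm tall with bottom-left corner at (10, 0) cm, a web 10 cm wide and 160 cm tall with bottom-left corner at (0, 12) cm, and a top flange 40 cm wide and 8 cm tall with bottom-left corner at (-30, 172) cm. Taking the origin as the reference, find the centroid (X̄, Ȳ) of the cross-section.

X̄ = 12.73 cm, Ȳ = 78.73 cm

bottom flange: A = 60 × 12 = 720.00, centroid at (40.00, 6.00).
web: A = 10 × 160 = 1600.00, centroid at (5.00, 92.00).
top flange: A = 40 × 8 = 320.00, centroid at (-10.00, 176.00).
ΣA = 2640.00 cm², ΣAX̄ = 33600.00 cm³, ΣAȲ = 207840.00 cm³.
X̄ = 33600.00/2640.00 = 12.73 cm; Ȳ = 207840.00/2640.00 = 78.73 cm.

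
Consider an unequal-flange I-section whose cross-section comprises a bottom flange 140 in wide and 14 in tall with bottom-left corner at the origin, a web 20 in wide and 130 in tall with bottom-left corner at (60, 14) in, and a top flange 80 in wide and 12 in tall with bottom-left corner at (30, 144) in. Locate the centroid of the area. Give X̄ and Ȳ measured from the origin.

bottom flange: A = 140 × 14 = 1960.00, centroid at (70.00, 7.00).
web: A = 20 × 130 = 2600.00, centroid at (70.00, 79.00).
top flange: A = 80 × 12 = 960.00, centroid at (70.00, 150.00).
ΣA = 5520.00 in²
ΣAX̄ = (1960.00)(70.00) + (2600.00)(70.00) + (960.00)(70.00) = 386400.00 in³
ΣAȲ = (1960.00)(7.00) + (2600.00)(79.00) + (960.00)(150.00) = 363120.00 in³
X̄ = 386400.00 / 5520.00 = 70.00 in
Ȳ = 363120.00 / 5520.00 = 65.78 in

X̄ = 70.00 in, Ȳ = 65.78 in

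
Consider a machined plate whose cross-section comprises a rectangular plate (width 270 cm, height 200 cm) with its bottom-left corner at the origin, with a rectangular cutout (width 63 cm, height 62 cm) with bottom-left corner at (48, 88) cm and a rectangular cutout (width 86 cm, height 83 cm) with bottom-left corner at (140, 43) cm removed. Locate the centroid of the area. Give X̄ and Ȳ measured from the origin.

plate: A = 270 × 200 = 54000.00, centroid at (135.00, 100.00).
hole 1: A = −(63 × 62) = -3906.00, centroid at (79.50, 119.00).
hole 2: A = −(86 × 83) = -7138.00, centroid at (183.00, 84.50).
ΣA = 42956.00 cm²
ΣAX̄ = (54000.00)(135.00) + (-3906.00)(79.50) + (-7138.00)(183.00) = 5673219.00 cm³
ΣAȲ = (54000.00)(100.00) + (-3906.00)(119.00) + (-7138.00)(84.50) = 4332025.00 cm³
X̄ = 5673219.00 / 42956.00 = 132.07 cm
Ȳ = 4332025.00 / 42956.00 = 100.85 cm

X̄ = 132.07 cm, Ȳ = 100.85 cm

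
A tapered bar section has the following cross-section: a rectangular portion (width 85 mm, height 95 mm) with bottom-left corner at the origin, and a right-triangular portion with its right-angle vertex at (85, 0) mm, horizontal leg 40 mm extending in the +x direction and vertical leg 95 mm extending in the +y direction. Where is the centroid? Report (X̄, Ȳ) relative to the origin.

Part | A | x̄ᵢ | ȳᵢ | A·x̄ᵢ | A·ȳᵢ
rectangular portion | 8075.00 | 42.50 | 47.50 | 343187.50 | 383562.50
triangular portion | 1900.00 | 98.33 | 31.67 | 186833.33 | 60166.67
Σ | 9975.00 |  |  | 530020.83 | 443729.17
X̄ = 530020.83 / 9975.00 = 53.13 mm
Ȳ = 443729.17 / 9975.00 = 44.48 mm

X̄ = 53.13 mm, Ȳ = 44.48 mm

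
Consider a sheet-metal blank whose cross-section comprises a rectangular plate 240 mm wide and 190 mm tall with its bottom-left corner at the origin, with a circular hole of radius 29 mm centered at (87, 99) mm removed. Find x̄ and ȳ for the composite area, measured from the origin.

Part | A | x̄ᵢ | ȳᵢ | A·x̄ᵢ | A·ȳᵢ
plate | 45600.00 | 120.00 | 95.00 | 5472000.00 | 4332000.00
hole | -2642.08 | 87.00 | 99.00 | -229860.91 | -261565.86
Σ | 42957.92 |  |  | 5242139.09 | 4070434.14
x̄ = 5242139.09 / 42957.92 = 122.03 mm
ȳ = 4070434.14 / 42957.92 = 94.75 mm

x̄ = 122.03 mm, ȳ = 94.75 mm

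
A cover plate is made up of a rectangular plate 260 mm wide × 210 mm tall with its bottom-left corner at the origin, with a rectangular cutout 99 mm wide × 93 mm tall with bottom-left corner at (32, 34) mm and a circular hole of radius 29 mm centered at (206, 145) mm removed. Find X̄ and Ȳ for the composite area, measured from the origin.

plate: A = 260 × 210 = 54600.00, centroid at (130.00, 105.00).
hole 1: A = −(99 × 93) = -9207.00, centroid at (81.50, 80.50).
hole 2: A = −π·29² = -2642.08, centroid at (206.00, 145.00).
ΣA = 42750.92 mm²
ΣAX̄ = (54600.00)(130.00) + (-9207.00)(81.50) + (-2642.08)(206.00) = 5803361.14 mm³
ΣAȲ = (54600.00)(105.00) + (-9207.00)(80.50) + (-2642.08)(145.00) = 4608734.98 mm³
X̄ = 5803361.14 / 42750.92 = 135.75 mm
Ȳ = 4608734.98 / 42750.92 = 107.80 mm

X̄ = 135.75 mm, Ȳ = 107.80 mm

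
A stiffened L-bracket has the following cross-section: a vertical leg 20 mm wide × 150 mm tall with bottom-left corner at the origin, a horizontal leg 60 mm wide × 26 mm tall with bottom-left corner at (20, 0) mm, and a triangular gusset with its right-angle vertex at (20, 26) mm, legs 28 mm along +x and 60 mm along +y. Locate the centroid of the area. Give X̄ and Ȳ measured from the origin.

X̄ = 24.56 mm, Ȳ = 52.58 mm

Part | A | x̄ᵢ | ȳᵢ | A·x̄ᵢ | A·ȳᵢ
vertical leg | 3000.00 | 10.00 | 75.00 | 30000.00 | 225000.00
horizontal leg | 1560.00 | 50.00 | 13.00 | 78000.00 | 20280.00
gusset | 840.00 | 29.33 | 46.00 | 24640.00 | 38640.00
Σ | 5400.00 |  |  | 132640.00 | 283920.00
X̄ = 132640.00 / 5400.00 = 24.56 mm
Ȳ = 283920.00 / 5400.00 = 52.58 mm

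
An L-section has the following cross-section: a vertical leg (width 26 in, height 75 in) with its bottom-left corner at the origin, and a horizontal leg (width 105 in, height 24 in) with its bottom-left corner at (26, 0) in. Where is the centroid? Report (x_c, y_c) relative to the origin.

vertical leg: A = 26 × 75 = 1950.00, centroid at (13.00, 37.50).
horizontal leg: A = 105 × 24 = 2520.00, centroid at (78.50, 12.00).
ΣA = 4470.00 in², ΣAx_c = 223170.00 in³, ΣAy_c = 103365.00 in³.
x_c = 223170.00/4470.00 = 49.93 in; y_c = 103365.00/4470.00 = 23.12 in.

x_c = 49.93 in, y_c = 23.12 in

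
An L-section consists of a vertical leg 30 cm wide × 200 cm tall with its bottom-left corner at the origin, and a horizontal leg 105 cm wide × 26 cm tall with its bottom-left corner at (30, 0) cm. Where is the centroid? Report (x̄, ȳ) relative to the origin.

Part | A | x̄ᵢ | ȳᵢ | A·x̄ᵢ | A·ȳᵢ
vertical leg | 6000.00 | 15.00 | 100.00 | 90000.00 | 600000.00
horizontal leg | 2730.00 | 82.50 | 13.00 | 225225.00 | 35490.00
Σ | 8730.00 |  |  | 315225.00 | 635490.00
x̄ = 315225.00 / 8730.00 = 36.11 cm
ȳ = 635490.00 / 8730.00 = 72.79 cm

x̄ = 36.11 cm, ȳ = 72.79 cm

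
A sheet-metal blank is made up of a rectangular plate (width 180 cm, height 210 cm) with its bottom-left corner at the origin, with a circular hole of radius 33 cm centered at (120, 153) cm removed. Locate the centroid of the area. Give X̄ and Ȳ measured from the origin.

X̄ = 87.01 cm, Ȳ = 100.22 cm

plate: A = 180 × 210 = 37800.00, centroid at (90.00, 105.00).
hole: A = −π·33² = -3421.19, centroid at (120.00, 153.00).
ΣA = 34378.81 cm², ΣAX̄ = 2991456.67 cm³, ΣAȲ = 3445557.26 cm³.
X̄ = 2991456.67/34378.81 = 87.01 cm; Ȳ = 3445557.26/34378.81 = 100.22 cm.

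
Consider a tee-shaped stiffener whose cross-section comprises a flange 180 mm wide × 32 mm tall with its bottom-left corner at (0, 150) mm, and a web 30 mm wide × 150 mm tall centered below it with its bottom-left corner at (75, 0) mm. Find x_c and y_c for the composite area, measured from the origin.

web: A = 30 × 150 = 4500.00, centroid at (90.00, 75.00).
flange: A = 180 × 32 = 5760.00, centroid at (90.00, 166.00).
ΣA = 10260.00 mm², ΣAx_c = 923400.00 mm³, ΣAy_c = 1293660.00 mm³.
x_c = 923400.00/10260.00 = 90.00 mm; y_c = 1293660.00/10260.00 = 126.09 mm.

x_c = 90.00 mm, y_c = 126.09 mm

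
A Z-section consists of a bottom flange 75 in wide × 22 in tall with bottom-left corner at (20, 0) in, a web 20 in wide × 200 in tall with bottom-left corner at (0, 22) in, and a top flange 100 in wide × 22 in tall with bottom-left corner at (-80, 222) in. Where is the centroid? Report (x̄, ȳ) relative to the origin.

x̄ = 8.77 in, ȳ = 129.78 in

Part | A | x̄ᵢ | ȳᵢ | A·x̄ᵢ | A·ȳᵢ
bottom flange | 1650.00 | 57.50 | 11.00 | 94875.00 | 18150.00
web | 4000.00 | 10.00 | 122.00 | 40000.00 | 488000.00
top flange | 2200.00 | -30.00 | 233.00 | -66000.00 | 512600.00
Σ | 7850.00 |  |  | 68875.00 | 1018750.00
x̄ = 68875.00 / 7850.00 = 8.77 in
ȳ = 1018750.00 / 7850.00 = 129.78 in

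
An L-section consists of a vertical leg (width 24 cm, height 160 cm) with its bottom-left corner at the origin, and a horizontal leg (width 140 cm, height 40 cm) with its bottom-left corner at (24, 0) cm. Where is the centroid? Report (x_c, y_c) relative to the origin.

x_c = 60.64 cm, y_c = 44.41 cm

vertical leg: A = 24 × 160 = 3840.00, centroid at (12.00, 80.00).
horizontal leg: A = 140 × 40 = 5600.00, centroid at (94.00, 20.00).
ΣA = 9440.00 cm²
ΣAx_c = (3840.00)(12.00) + (5600.00)(94.00) = 572480.00 cm³
ΣAy_c = (3840.00)(80.00) + (5600.00)(20.00) = 419200.00 cm³
x_c = 572480.00 / 9440.00 = 60.64 cm
y_c = 419200.00 / 9440.00 = 44.41 cm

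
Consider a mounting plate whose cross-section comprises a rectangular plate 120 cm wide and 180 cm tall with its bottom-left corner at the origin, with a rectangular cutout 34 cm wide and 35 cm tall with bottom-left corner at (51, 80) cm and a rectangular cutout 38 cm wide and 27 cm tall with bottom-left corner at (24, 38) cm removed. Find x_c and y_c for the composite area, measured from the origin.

x_c = 60.41 cm, y_c = 91.58 cm

plate: A = 120 × 180 = 21600.00, centroid at (60.00, 90.00).
hole 1: A = −(34 × 35) = -1190.00, centroid at (68.00, 97.50).
hole 2: A = −(38 × 27) = -1026.00, centroid at (43.00, 51.50).
ΣA = 19384.00 cm²
ΣAx_c = (21600.00)(60.00) + (-1190.00)(68.00) + (-1026.00)(43.00) = 1170962.00 cm³
ΣAy_c = (21600.00)(90.00) + (-1190.00)(97.50) + (-1026.00)(51.50) = 1775136.00 cm³
x_c = 1170962.00 / 19384.00 = 60.41 cm
y_c = 1775136.00 / 19384.00 = 91.58 cm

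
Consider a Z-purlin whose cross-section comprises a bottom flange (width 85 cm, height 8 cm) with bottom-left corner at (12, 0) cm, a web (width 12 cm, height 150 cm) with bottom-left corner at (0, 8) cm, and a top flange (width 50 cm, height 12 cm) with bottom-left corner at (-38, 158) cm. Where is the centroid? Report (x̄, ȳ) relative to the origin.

x̄ = 13.01 cm, ȳ = 81.34 cm

Part | A | x̄ᵢ | ȳᵢ | A·x̄ᵢ | A·ȳᵢ
bottom flange | 680.00 | 54.50 | 4.00 | 37060.00 | 2720.00
web | 1800.00 | 6.00 | 83.00 | 10800.00 | 149400.00
top flange | 600.00 | -13.00 | 164.00 | -7800.00 | 98400.00
Σ | 3080.00 |  |  | 40060.00 | 250520.00
x̄ = 40060.00 / 3080.00 = 13.01 cm
ȳ = 250520.00 / 3080.00 = 81.34 cm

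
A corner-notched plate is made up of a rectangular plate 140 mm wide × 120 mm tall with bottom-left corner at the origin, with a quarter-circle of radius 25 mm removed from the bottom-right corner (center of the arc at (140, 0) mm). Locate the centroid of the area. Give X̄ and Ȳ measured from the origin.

plate: A = 140 × 120 = 16800.00, centroid at (70.00, 60.00).
removed quarter-circle: A = −¼π·25² = -490.87, centroid at (129.39, 10.61).
ΣA = 16309.13 mm²
ΣAX̄ = (16800.00)(70.00) + (-490.87)(129.39) = 1112485.99 mm³
ΣAȲ = (16800.00)(60.00) + (-490.87)(10.61) = 1002791.67 mm³
X̄ = 1112485.99 / 16309.13 = 68.21 mm
Ȳ = 1002791.67 / 16309.13 = 61.49 mm

X̄ = 68.21 mm, Ȳ = 61.49 mm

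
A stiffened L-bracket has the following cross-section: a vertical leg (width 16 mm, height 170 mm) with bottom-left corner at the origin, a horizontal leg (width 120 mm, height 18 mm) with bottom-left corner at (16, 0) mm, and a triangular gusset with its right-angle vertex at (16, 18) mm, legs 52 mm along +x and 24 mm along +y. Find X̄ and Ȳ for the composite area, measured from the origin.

X̄ = 37.56 mm, Ȳ = 48.49 mm

Part | A | x̄ᵢ | ȳᵢ | A·x̄ᵢ | A·ȳᵢ
vertical leg | 2720.00 | 8.00 | 85.00 | 21760.00 | 231200.00
horizontal leg | 2160.00 | 76.00 | 9.00 | 164160.00 | 19440.00
gusset | 624.00 | 33.33 | 26.00 | 20800.00 | 16224.00
Σ | 5504.00 |  |  | 206720.00 | 266864.00
X̄ = 206720.00 / 5504.00 = 37.56 mm
Ȳ = 266864.00 / 5504.00 = 48.49 mm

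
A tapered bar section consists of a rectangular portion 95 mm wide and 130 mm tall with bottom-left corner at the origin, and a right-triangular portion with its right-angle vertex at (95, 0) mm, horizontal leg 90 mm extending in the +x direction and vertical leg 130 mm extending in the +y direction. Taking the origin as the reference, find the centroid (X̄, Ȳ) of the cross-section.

X̄ = 72.41 mm, Ȳ = 58.04 mm

rectangular portion: A = 95 × 130 = 12350.00, centroid at (47.50, 65.00).
triangular portion: A = ½·90·130 = 5850.00, centroid at (125.00, 43.33).
ΣA = 18200.00 mm²
ΣAX̄ = (12350.00)(47.50) + (5850.00)(125.00) = 1317875.00 mm³
ΣAȲ = (12350.00)(65.00) + (5850.00)(43.33) = 1056250.00 mm³
X̄ = 1317875.00 / 18200.00 = 72.41 mm
Ȳ = 1056250.00 / 18200.00 = 58.04 mm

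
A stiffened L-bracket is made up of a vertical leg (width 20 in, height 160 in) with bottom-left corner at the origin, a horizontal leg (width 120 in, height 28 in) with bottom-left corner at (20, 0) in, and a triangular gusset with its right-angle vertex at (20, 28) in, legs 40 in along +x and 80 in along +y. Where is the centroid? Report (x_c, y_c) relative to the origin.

vertical leg: A = 20 × 160 = 3200.00, centroid at (10.00, 80.00).
horizontal leg: A = 120 × 28 = 3360.00, centroid at (80.00, 14.00).
gusset: A = ½·40·80 = 1600.00, centroid at (33.33, 54.67).
ΣA = 8160.00 in²
ΣAx_c = (3200.00)(10.00) + (3360.00)(80.00) + (1600.00)(33.33) = 354133.33 in³
ΣAy_c = (3200.00)(80.00) + (3360.00)(14.00) + (1600.00)(54.67) = 390506.67 in³
x_c = 354133.33 / 8160.00 = 43.40 in
y_c = 390506.67 / 8160.00 = 47.86 in

x_c = 43.40 in, y_c = 47.86 in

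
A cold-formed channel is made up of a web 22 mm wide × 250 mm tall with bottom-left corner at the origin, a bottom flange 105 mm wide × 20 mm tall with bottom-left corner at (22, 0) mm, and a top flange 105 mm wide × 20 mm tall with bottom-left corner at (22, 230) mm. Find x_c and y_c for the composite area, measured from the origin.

Part | A | x̄ᵢ | ȳᵢ | A·x̄ᵢ | A·ȳᵢ
web | 5500.00 | 11.00 | 125.00 | 60500.00 | 687500.00
bottom flange | 2100.00 | 74.50 | 10.00 | 156450.00 | 21000.00
top flange | 2100.00 | 74.50 | 240.00 | 156450.00 | 504000.00
Σ | 9700.00 |  |  | 373400.00 | 1212500.00
x_c = 373400.00 / 9700.00 = 38.49 mm
y_c = 1212500.00 / 9700.00 = 125.00 mm

x_c = 38.49 mm, y_c = 125.00 mm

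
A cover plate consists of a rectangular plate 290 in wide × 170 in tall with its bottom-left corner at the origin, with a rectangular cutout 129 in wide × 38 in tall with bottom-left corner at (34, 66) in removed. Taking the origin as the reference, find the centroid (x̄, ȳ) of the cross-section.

plate: A = 290 × 170 = 49300.00, centroid at (145.00, 85.00).
hole: A = −(129 × 38) = -4902.00, centroid at (98.50, 85.00).
ΣA = 44398.00 in², ΣAx̄ = 6665653.00 in³, ΣAȳ = 3773830.00 in³.
x̄ = 6665653.00/44398.00 = 150.13 in; ȳ = 3773830.00/44398.00 = 85.00 in.

x̄ = 150.13 in, ȳ = 85.00 in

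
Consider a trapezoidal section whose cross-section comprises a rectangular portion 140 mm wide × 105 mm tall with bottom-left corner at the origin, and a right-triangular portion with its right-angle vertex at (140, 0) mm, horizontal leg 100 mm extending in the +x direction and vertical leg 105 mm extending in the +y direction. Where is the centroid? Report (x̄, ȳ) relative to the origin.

x̄ = 97.19 mm, ȳ = 47.89 mm

rectangular portion: A = 140 × 105 = 14700.00, centroid at (70.00, 52.50).
triangular portion: A = ½·100·105 = 5250.00, centroid at (173.33, 35.00).
ΣA = 19950.00 mm², ΣAx̄ = 1939000.00 mm³, ΣAȳ = 955500.00 mm³.
x̄ = 1939000.00/19950.00 = 97.19 mm; ȳ = 955500.00/19950.00 = 47.89 mm.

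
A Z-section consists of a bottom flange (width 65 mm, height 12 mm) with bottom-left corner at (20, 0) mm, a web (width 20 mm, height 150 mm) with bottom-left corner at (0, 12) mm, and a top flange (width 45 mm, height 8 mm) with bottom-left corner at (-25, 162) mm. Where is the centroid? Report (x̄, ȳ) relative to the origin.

bottom flange: A = 65 × 12 = 780.00, centroid at (52.50, 6.00).
web: A = 20 × 150 = 3000.00, centroid at (10.00, 87.00).
top flange: A = 45 × 8 = 360.00, centroid at (-2.50, 166.00).
ΣA = 4140.00 mm², ΣAx̄ = 70050.00 mm³, ΣAȳ = 325440.00 mm³.
x̄ = 70050.00/4140.00 = 16.92 mm; ȳ = 325440.00/4140.00 = 78.61 mm.

x̄ = 16.92 mm, ȳ = 78.61 mm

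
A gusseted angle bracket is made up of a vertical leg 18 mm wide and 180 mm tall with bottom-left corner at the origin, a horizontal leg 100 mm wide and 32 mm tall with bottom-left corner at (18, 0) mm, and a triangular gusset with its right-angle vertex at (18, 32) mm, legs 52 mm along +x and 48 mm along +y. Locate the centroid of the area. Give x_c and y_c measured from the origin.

vertical leg: A = 18 × 180 = 3240.00, centroid at (9.00, 90.00).
horizontal leg: A = 100 × 32 = 3200.00, centroid at (68.00, 16.00).
gusset: A = ½·52·48 = 1248.00, centroid at (35.33, 48.00).
ΣA = 7688.00 mm², ΣAx_c = 290856.00 mm³, ΣAy_c = 402704.00 mm³.
x_c = 290856.00/7688.00 = 37.83 mm; y_c = 402704.00/7688.00 = 52.38 mm.

x_c = 37.83 mm, y_c = 52.38 mm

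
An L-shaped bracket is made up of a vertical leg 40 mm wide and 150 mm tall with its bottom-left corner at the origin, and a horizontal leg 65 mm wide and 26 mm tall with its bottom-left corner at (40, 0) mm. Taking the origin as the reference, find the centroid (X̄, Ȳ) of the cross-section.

Part | A | x̄ᵢ | ȳᵢ | A·x̄ᵢ | A·ȳᵢ
vertical leg | 6000.00 | 20.00 | 75.00 | 120000.00 | 450000.00
horizontal leg | 1690.00 | 72.50 | 13.00 | 122525.00 | 21970.00
Σ | 7690.00 |  |  | 242525.00 | 471970.00
X̄ = 242525.00 / 7690.00 = 31.54 mm
Ȳ = 471970.00 / 7690.00 = 61.37 mm

X̄ = 31.54 mm, Ȳ = 61.37 mm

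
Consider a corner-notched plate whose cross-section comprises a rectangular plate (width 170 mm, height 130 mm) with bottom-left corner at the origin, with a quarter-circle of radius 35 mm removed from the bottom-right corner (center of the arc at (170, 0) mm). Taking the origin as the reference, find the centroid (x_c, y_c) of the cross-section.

plate: A = 170 × 130 = 22100.00, centroid at (85.00, 65.00).
removed quarter-circle: A = −¼π·35² = -962.11, centroid at (155.15, 14.85).
ΣA = 21137.89 mm², ΣAx_c = 1729232.50 mm³, ΣAy_c = 1422208.33 mm³.
x_c = 1729232.50/21137.89 = 81.81 mm; y_c = 1422208.33/21137.89 = 67.28 mm.

x_c = 81.81 mm, y_c = 67.28 mm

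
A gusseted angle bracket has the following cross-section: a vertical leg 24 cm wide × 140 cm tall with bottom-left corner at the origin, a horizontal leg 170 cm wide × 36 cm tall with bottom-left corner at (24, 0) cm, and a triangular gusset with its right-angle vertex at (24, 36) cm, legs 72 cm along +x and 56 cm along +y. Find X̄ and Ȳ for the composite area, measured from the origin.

vertical leg: A = 24 × 140 = 3360.00, centroid at (12.00, 70.00).
horizontal leg: A = 170 × 36 = 6120.00, centroid at (109.00, 18.00).
gusset: A = ½·72·56 = 2016.00, centroid at (48.00, 54.67).
ΣA = 11496.00 cm², ΣAX̄ = 804168.00 cm³, ΣAȲ = 455568.00 cm³.
X̄ = 804168.00/11496.00 = 69.95 cm; Ȳ = 455568.00/11496.00 = 39.63 cm.

X̄ = 69.95 cm, Ȳ = 39.63 cm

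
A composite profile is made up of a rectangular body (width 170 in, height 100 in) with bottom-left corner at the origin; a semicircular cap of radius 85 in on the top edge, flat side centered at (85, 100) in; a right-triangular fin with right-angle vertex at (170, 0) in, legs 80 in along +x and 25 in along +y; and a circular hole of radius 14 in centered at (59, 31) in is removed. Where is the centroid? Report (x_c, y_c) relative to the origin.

rectangular body: A = 170 × 100 = 17000.00, centroid at (85.00, 50.00).
semicircular top: A = ½π·85² = 11349.00, centroid at (85.00, 136.08).
triangular fin: A = ½·80·25 = 1000.00, centroid at (196.67, 8.33).
hole: A = −π·14² = -615.75, centroid at (59.00, 31.00).
ΣA = 28733.25 in², ΣAx_c = 2570002.58 in³, ΣAy_c = 2383562.03 in³.
x_c = 2570002.58/28733.25 = 89.44 in; y_c = 2383562.03/28733.25 = 82.95 in.

x_c = 89.44 in, y_c = 82.95 in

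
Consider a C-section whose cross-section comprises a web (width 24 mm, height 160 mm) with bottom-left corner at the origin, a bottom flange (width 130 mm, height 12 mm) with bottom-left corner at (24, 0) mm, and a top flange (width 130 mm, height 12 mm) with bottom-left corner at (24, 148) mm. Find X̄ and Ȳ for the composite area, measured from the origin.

X̄ = 46.52 mm, Ȳ = 80.00 mm

Part | A | x̄ᵢ | ȳᵢ | A·x̄ᵢ | A·ȳᵢ
web | 3840.00 | 12.00 | 80.00 | 46080.00 | 307200.00
bottom flange | 1560.00 | 89.00 | 6.00 | 138840.00 | 9360.00
top flange | 1560.00 | 89.00 | 154.00 | 138840.00 | 240240.00
Σ | 6960.00 |  |  | 323760.00 | 556800.00
X̄ = 323760.00 / 6960.00 = 46.52 mm
Ȳ = 556800.00 / 6960.00 = 80.00 mm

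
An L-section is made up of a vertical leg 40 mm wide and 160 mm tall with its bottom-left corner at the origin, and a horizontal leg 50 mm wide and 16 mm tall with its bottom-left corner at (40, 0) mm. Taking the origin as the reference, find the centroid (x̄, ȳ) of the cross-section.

x̄ = 25.00 mm, ȳ = 72.00 mm

vertical leg: A = 40 × 160 = 6400.00, centroid at (20.00, 80.00).
horizontal leg: A = 50 × 16 = 800.00, centroid at (65.00, 8.00).
ΣA = 7200.00 mm², ΣAx̄ = 180000.00 mm³, ΣAȳ = 518400.00 mm³.
x̄ = 180000.00/7200.00 = 25.00 mm; ȳ = 518400.00/7200.00 = 72.00 mm.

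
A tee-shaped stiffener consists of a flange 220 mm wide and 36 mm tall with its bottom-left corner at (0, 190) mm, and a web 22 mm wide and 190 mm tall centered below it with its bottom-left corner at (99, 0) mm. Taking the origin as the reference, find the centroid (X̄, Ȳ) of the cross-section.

Part | A | x̄ᵢ | ȳᵢ | A·x̄ᵢ | A·ȳᵢ
web | 4180.00 | 110.00 | 95.00 | 459800.00 | 397100.00
flange | 7920.00 | 110.00 | 208.00 | 871200.00 | 1647360.00
Σ | 12100.00 |  |  | 1331000.00 | 2044460.00
X̄ = 1331000.00 / 12100.00 = 110.00 mm
Ȳ = 2044460.00 / 12100.00 = 168.96 mm

X̄ = 110.00 mm, Ȳ = 168.96 mm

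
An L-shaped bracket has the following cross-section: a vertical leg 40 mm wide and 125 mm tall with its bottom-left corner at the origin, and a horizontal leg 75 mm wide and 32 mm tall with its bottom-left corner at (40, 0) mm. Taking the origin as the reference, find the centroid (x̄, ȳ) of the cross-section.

x̄ = 38.65 mm, ȳ = 47.42 mm

vertical leg: A = 40 × 125 = 5000.00, centroid at (20.00, 62.50).
horizontal leg: A = 75 × 32 = 2400.00, centroid at (77.50, 16.00).
ΣA = 7400.00 mm²
ΣAx̄ = (5000.00)(20.00) + (2400.00)(77.50) = 286000.00 mm³
ΣAȳ = (5000.00)(62.50) + (2400.00)(16.00) = 350900.00 mm³
x̄ = 286000.00 / 7400.00 = 38.65 mm
ȳ = 350900.00 / 7400.00 = 47.42 mm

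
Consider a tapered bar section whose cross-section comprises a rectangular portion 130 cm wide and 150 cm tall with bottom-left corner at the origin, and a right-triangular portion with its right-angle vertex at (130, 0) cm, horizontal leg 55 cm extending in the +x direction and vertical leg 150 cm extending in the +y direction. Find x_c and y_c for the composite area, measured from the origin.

rectangular portion: A = 130 × 150 = 19500.00, centroid at (65.00, 75.00).
triangular portion: A = ½·55·150 = 4125.00, centroid at (148.33, 50.00).
ΣA = 23625.00 cm², ΣAx_c = 1879375.00 cm³, ΣAy_c = 1668750.00 cm³.
x_c = 1879375.00/23625.00 = 79.55 cm; y_c = 1668750.00/23625.00 = 70.63 cm.

x_c = 79.55 cm, y_c = 70.63 cm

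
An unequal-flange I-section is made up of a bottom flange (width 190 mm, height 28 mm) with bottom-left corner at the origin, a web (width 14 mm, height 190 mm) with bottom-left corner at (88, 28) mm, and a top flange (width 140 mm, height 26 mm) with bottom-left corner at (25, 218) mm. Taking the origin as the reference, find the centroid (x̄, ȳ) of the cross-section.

Part | A | x̄ᵢ | ȳᵢ | A·x̄ᵢ | A·ȳᵢ
bottom flange | 5320.00 | 95.00 | 14.00 | 505400.00 | 74480.00
web | 2660.00 | 95.00 | 123.00 | 252700.00 | 327180.00
top flange | 3640.00 | 95.00 | 231.00 | 345800.00 | 840840.00
Σ | 11620.00 |  |  | 1103900.00 | 1242500.00
x̄ = 1103900.00 / 11620.00 = 95.00 mm
ȳ = 1242500.00 / 11620.00 = 106.93 mm

x̄ = 95.00 mm, ȳ = 106.93 mm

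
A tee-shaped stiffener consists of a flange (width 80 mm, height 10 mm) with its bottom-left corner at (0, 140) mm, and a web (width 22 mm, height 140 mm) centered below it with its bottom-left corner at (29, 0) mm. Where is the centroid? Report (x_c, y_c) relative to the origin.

x_c = 40.00 mm, y_c = 85.46 mm

web: A = 22 × 140 = 3080.00, centroid at (40.00, 70.00).
flange: A = 80 × 10 = 800.00, centroid at (40.00, 145.00).
ΣA = 3880.00 mm², ΣAx_c = 155200.00 mm³, ΣAy_c = 331600.00 mm³.
x_c = 155200.00/3880.00 = 40.00 mm; y_c = 331600.00/3880.00 = 85.46 mm.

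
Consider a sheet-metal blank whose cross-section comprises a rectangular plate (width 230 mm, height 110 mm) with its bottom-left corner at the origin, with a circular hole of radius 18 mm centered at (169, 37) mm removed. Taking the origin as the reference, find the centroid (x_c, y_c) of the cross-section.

plate: A = 230 × 110 = 25300.00, centroid at (115.00, 55.00).
hole: A = −π·18² = -1017.88, centroid at (169.00, 37.00).
ΣA = 24282.12 mm²
ΣAx_c = (25300.00)(115.00) + (-1017.88)(169.00) = 2737478.95 mm³
ΣAy_c = (25300.00)(55.00) + (-1017.88)(37.00) = 1353838.59 mm³
x_c = 2737478.95 / 24282.12 = 112.74 mm
y_c = 1353838.59 / 24282.12 = 55.75 mm

x_c = 112.74 mm, y_c = 55.75 mm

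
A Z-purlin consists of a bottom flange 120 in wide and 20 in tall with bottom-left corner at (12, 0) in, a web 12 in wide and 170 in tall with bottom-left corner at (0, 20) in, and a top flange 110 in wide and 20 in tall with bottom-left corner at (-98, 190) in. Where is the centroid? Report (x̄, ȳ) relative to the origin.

x̄ = 13.62 in, ȳ = 102.14 in

bottom flange: A = 120 × 20 = 2400.00, centroid at (72.00, 10.00).
web: A = 12 × 170 = 2040.00, centroid at (6.00, 105.00).
top flange: A = 110 × 20 = 2200.00, centroid at (-43.00, 200.00).
ΣA = 6640.00 in², ΣAx̄ = 90440.00 in³, ΣAȳ = 678200.00 in³.
x̄ = 90440.00/6640.00 = 13.62 in; ȳ = 678200.00/6640.00 = 102.14 in.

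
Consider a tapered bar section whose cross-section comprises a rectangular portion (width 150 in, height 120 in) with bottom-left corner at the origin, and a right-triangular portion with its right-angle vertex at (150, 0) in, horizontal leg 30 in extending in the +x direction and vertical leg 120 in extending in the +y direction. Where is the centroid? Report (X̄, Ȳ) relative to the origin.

rectangular portion: A = 150 × 120 = 18000.00, centroid at (75.00, 60.00).
triangular portion: A = ½·30·120 = 1800.00, centroid at (160.00, 40.00).
ΣA = 19800.00 in²
ΣAX̄ = (18000.00)(75.00) + (1800.00)(160.00) = 1638000.00 in³
ΣAȲ = (18000.00)(60.00) + (1800.00)(40.00) = 1152000.00 in³
X̄ = 1638000.00 / 19800.00 = 82.73 in
Ȳ = 1152000.00 / 19800.00 = 58.18 in

X̄ = 82.73 in, Ȳ = 58.18 in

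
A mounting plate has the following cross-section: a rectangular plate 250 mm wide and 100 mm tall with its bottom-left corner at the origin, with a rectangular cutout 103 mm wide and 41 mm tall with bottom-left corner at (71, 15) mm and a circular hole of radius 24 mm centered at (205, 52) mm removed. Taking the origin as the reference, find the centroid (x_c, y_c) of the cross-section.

x_c = 117.92 mm, y_c = 53.04 mm

plate: A = 250 × 100 = 25000.00, centroid at (125.00, 50.00).
hole 1: A = −(103 × 41) = -4223.00, centroid at (122.50, 35.50).
hole 2: A = −π·24² = -1809.56, centroid at (205.00, 52.00).
ΣA = 18967.44 mm²
ΣAx_c = (25000.00)(125.00) + (-4223.00)(122.50) + (-1809.56)(205.00) = 2236723.24 mm³
ΣAy_c = (25000.00)(50.00) + (-4223.00)(35.50) + (-1809.56)(52.00) = 1005986.52 mm³
x_c = 2236723.24 / 18967.44 = 117.92 mm
y_c = 1005986.52 / 18967.44 = 53.04 mm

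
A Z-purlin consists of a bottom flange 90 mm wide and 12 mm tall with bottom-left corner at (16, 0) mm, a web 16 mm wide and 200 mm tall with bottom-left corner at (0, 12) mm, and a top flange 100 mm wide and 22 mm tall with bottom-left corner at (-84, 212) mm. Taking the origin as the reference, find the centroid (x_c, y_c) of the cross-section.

x_c = 2.57 mm, y_c = 132.02 mm

bottom flange: A = 90 × 12 = 1080.00, centroid at (61.00, 6.00).
web: A = 16 × 200 = 3200.00, centroid at (8.00, 112.00).
top flange: A = 100 × 22 = 2200.00, centroid at (-34.00, 223.00).
ΣA = 6480.00 mm², ΣAx_c = 16680.00 mm³, ΣAy_c = 855480.00 mm³.
x_c = 16680.00/6480.00 = 2.57 mm; y_c = 855480.00/6480.00 = 132.02 mm.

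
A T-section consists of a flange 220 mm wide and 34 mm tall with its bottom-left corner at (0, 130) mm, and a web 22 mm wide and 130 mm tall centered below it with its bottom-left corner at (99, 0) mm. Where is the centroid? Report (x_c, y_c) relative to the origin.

x_c = 110.00 mm, y_c = 124.32 mm

web: A = 22 × 130 = 2860.00, centroid at (110.00, 65.00).
flange: A = 220 × 34 = 7480.00, centroid at (110.00, 147.00).
ΣA = 10340.00 mm²
ΣAx_c = (2860.00)(110.00) + (7480.00)(110.00) = 1137400.00 mm³
ΣAy_c = (2860.00)(65.00) + (7480.00)(147.00) = 1285460.00 mm³
x_c = 1137400.00 / 10340.00 = 110.00 mm
y_c = 1285460.00 / 10340.00 = 124.32 mm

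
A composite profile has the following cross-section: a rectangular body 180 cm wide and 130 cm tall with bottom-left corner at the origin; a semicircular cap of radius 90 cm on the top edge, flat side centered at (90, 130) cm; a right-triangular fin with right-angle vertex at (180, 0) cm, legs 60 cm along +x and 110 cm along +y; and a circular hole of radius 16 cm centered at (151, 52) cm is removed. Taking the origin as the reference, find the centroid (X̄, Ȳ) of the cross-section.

rectangular body: A = 180 × 130 = 23400.00, centroid at (90.00, 65.00).
semicircular top: A = ½π·90² = 12723.45, centroid at (90.00, 168.20).
triangular fin: A = ½·60·110 = 3300.00, centroid at (200.00, 36.67).
hole: A = −π·16² = -804.25, centroid at (151.00, 52.00).
ΣA = 38619.20 cm², ΣAX̄ = 3789669.12 cm³, ΣAȲ = 3740227.65 cm³.
X̄ = 3789669.12/38619.20 = 98.13 cm; Ȳ = 3740227.65/38619.20 = 96.85 cm.

X̄ = 98.13 cm, Ȳ = 96.85 cm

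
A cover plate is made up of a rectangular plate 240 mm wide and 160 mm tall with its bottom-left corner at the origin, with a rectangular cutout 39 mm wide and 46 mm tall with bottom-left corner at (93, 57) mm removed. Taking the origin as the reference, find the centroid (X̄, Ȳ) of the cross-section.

X̄ = 120.37 mm, Ȳ = 80.00 mm

plate: A = 240 × 160 = 38400.00, centroid at (120.00, 80.00).
hole: A = −(39 × 46) = -1794.00, centroid at (112.50, 80.00).
ΣA = 36606.00 mm², ΣAX̄ = 4406175.00 mm³, ΣAȲ = 2928480.00 mm³.
X̄ = 4406175.00/36606.00 = 120.37 mm; Ȳ = 2928480.00/36606.00 = 80.00 mm.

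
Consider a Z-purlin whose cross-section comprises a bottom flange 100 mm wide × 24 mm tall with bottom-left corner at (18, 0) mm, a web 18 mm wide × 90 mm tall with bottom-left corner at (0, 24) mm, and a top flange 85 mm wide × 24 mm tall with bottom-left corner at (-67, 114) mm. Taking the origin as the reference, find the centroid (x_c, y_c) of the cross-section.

x_c = 21.09 mm, y_c = 65.61 mm

Part | A | x̄ᵢ | ȳᵢ | A·x̄ᵢ | A·ȳᵢ
bottom flange | 2400.00 | 68.00 | 12.00 | 163200.00 | 28800.00
web | 1620.00 | 9.00 | 69.00 | 14580.00 | 111780.00
top flange | 2040.00 | -24.50 | 126.00 | -49980.00 | 257040.00
Σ | 6060.00 |  |  | 127800.00 | 397620.00
x_c = 127800.00 / 6060.00 = 21.09 mm
y_c = 397620.00 / 6060.00 = 65.61 mm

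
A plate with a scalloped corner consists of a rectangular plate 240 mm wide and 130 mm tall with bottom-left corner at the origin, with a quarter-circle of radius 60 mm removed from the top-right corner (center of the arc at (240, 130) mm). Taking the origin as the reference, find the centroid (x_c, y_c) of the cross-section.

x_c = 110.58 mm, y_c = 61.06 mm

plate: A = 240 × 130 = 31200.00, centroid at (120.00, 65.00).
removed quarter-circle: A = −¼π·60² = -2827.43, centroid at (214.54, 104.54).
ΣA = 28372.57 mm²
ΣAx_c = (31200.00)(120.00) + (-2827.43)(214.54) = 3137415.99 mm³
ΣAy_c = (31200.00)(65.00) + (-2827.43)(104.54) = 1732433.66 mm³
x_c = 3137415.99 / 28372.57 = 110.58 mm
y_c = 1732433.66 / 28372.57 = 61.06 mm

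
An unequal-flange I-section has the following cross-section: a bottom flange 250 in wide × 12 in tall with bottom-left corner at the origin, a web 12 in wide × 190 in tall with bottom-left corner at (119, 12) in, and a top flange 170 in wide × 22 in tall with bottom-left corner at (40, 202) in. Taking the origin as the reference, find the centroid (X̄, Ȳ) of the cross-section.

bottom flange: A = 250 × 12 = 3000.00, centroid at (125.00, 6.00).
web: A = 12 × 190 = 2280.00, centroid at (125.00, 107.00).
top flange: A = 170 × 22 = 3740.00, centroid at (125.00, 213.00).
ΣA = 9020.00 in², ΣAX̄ = 1127500.00 in³, ΣAȲ = 1058580.00 in³.
X̄ = 1127500.00/9020.00 = 125.00 in; Ȳ = 1058580.00/9020.00 = 117.36 in.

X̄ = 125.00 in, Ȳ = 117.36 in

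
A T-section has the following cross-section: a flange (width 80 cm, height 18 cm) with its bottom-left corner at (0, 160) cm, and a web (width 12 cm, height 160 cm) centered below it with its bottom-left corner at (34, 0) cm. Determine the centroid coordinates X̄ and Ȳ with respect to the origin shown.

X̄ = 40.00 cm, Ȳ = 118.14 cm

web: A = 12 × 160 = 1920.00, centroid at (40.00, 80.00).
flange: A = 80 × 18 = 1440.00, centroid at (40.00, 169.00).
ΣA = 3360.00 cm²
ΣAX̄ = (1920.00)(40.00) + (1440.00)(40.00) = 134400.00 cm³
ΣAȲ = (1920.00)(80.00) + (1440.00)(169.00) = 396960.00 cm³
X̄ = 134400.00 / 3360.00 = 40.00 cm
Ȳ = 396960.00 / 3360.00 = 118.14 cm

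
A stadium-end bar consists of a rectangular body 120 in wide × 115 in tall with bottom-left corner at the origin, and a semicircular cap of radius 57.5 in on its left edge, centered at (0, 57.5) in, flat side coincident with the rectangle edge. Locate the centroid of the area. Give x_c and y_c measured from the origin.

rectangular body: A = 120 × 115 = 13800.00, centroid at (60.00, 57.50).
semicircular end: A = ½π·57.5² = 5193.45, centroid at (-24.40, 57.50).
ΣA = 18993.45 in²
ΣAx_c = (13800.00)(60.00) + (5193.45)(-24.40) = 701260.42 in³
ΣAy_c = (13800.00)(57.50) + (5193.45)(57.50) = 1092123.11 in³
x_c = 701260.42 / 18993.45 = 36.92 in
y_c = 1092123.11 / 18993.45 = 57.50 in

x_c = 36.92 in, y_c = 57.50 in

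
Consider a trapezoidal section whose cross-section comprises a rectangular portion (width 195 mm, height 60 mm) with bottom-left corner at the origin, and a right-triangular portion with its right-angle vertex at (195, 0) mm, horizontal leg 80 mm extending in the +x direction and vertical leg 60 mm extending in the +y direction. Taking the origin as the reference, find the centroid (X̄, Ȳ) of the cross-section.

X̄ = 118.63 mm, Ȳ = 28.30 mm

rectangular portion: A = 195 × 60 = 11700.00, centroid at (97.50, 30.00).
triangular portion: A = ½·80·60 = 2400.00, centroid at (221.67, 20.00).
ΣA = 14100.00 mm²
ΣAX̄ = (11700.00)(97.50) + (2400.00)(221.67) = 1672750.00 mm³
ΣAȲ = (11700.00)(30.00) + (2400.00)(20.00) = 399000.00 mm³
X̄ = 1672750.00 / 14100.00 = 118.63 mm
Ȳ = 399000.00 / 14100.00 = 28.30 mm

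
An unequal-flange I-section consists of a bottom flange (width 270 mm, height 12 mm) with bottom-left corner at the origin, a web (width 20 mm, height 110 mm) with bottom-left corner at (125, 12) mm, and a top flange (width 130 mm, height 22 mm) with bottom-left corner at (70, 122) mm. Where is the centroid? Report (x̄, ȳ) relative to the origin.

x̄ = 135.00 mm, ȳ = 65.93 mm

bottom flange: A = 270 × 12 = 3240.00, centroid at (135.00, 6.00).
web: A = 20 × 110 = 2200.00, centroid at (135.00, 67.00).
top flange: A = 130 × 22 = 2860.00, centroid at (135.00, 133.00).
ΣA = 8300.00 mm², ΣAx̄ = 1120500.00 mm³, ΣAȳ = 547220.00 mm³.
x̄ = 1120500.00/8300.00 = 135.00 mm; ȳ = 547220.00/8300.00 = 65.93 mm.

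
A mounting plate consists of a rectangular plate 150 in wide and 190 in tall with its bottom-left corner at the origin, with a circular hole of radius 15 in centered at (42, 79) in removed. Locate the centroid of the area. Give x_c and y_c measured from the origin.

x_c = 75.84 in, y_c = 95.41 in

plate: A = 150 × 190 = 28500.00, centroid at (75.00, 95.00).
hole: A = −π·15² = -706.86, centroid at (42.00, 79.00).
ΣA = 27793.14 in², ΣAx_c = 2107811.95 in³, ΣAy_c = 2651658.19 in³.
x_c = 2107811.95/27793.14 = 75.84 in; y_c = 2651658.19/27793.14 = 95.41 in.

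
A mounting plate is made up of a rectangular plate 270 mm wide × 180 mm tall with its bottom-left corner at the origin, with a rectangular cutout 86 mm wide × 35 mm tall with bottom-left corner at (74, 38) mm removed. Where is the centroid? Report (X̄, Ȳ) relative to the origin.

plate: A = 270 × 180 = 48600.00, centroid at (135.00, 90.00).
hole: A = −(86 × 35) = -3010.00, centroid at (117.00, 55.50).
ΣA = 45590.00 mm², ΣAX̄ = 6208830.00 mm³, ΣAȲ = 4206945.00 mm³.
X̄ = 6208830.00/45590.00 = 136.19 mm; Ȳ = 4206945.00/45590.00 = 92.28 mm.

X̄ = 136.19 mm, Ȳ = 92.28 mm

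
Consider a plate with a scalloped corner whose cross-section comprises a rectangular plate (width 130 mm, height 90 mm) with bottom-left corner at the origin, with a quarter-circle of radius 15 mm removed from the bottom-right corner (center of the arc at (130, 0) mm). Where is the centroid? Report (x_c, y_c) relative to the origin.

Part | A | x̄ᵢ | ȳᵢ | A·x̄ᵢ | A·ȳᵢ
plate | 11700.00 | 65.00 | 45.00 | 760500.00 | 526500.00
removed quarter-circle | -176.71 | 123.63 | 6.37 | -21847.90 | -1125.00
Σ | 11523.29 |  |  | 738652.10 | 525375.00
x_c = 738652.10 / 11523.29 = 64.10 mm
y_c = 525375.00 / 11523.29 = 45.59 mm

x_c = 64.10 mm, y_c = 45.59 mm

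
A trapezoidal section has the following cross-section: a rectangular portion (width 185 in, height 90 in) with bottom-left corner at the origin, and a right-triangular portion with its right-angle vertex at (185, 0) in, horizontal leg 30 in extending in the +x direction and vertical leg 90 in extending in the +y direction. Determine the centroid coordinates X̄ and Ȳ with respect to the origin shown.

X̄ = 100.19 in, Ȳ = 43.88 in

rectangular portion: A = 185 × 90 = 16650.00, centroid at (92.50, 45.00).
triangular portion: A = ½·30·90 = 1350.00, centroid at (195.00, 30.00).
ΣA = 18000.00 in²
ΣAX̄ = (16650.00)(92.50) + (1350.00)(195.00) = 1803375.00 in³
ΣAȲ = (16650.00)(45.00) + (1350.00)(30.00) = 789750.00 in³
X̄ = 1803375.00 / 18000.00 = 100.19 in
Ȳ = 789750.00 / 18000.00 = 43.88 in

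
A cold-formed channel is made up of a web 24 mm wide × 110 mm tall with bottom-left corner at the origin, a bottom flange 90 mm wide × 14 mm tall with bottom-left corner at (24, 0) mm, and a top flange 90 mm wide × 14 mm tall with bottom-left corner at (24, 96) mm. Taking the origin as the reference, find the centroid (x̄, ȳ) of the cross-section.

web: A = 24 × 110 = 2640.00, centroid at (12.00, 55.00).
bottom flange: A = 90 × 14 = 1260.00, centroid at (69.00, 7.00).
top flange: A = 90 × 14 = 1260.00, centroid at (69.00, 103.00).
ΣA = 5160.00 mm², ΣAx̄ = 205560.00 mm³, ΣAȳ = 283800.00 mm³.
x̄ = 205560.00/5160.00 = 39.84 mm; ȳ = 283800.00/5160.00 = 55.00 mm.

x̄ = 39.84 mm, ȳ = 55.00 mm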